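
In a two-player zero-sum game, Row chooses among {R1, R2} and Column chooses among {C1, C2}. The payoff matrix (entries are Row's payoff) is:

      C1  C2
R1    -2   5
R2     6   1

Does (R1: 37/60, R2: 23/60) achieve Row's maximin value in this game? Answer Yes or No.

No

Against C1 this mix gives (37/60)·(-2) + (23/60)·6 = 16/15.
Against C2 this mix gives (37/60)·5 + (23/60)·1 = 52/15.
Column will play C1, holding Row to 16/15. Shifting weight toward the row that does better against C1 would raise this floor (the equalizing mix achieves 8/3 against both C1 and C2), so the proposed strategy is not optimal.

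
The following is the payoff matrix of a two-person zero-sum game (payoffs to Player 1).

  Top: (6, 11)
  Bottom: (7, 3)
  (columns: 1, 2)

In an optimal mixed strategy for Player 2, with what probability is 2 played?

Row minima: Top → 6, Bottom → 3; maximin = 6.
Column maxima: 1 → 7, 2 → 11; minimax = 7.
6 ≠ 7, so there is no saddle point; optimal play is mixed.
Let Player 1 play Top with probability p. Expected payoff against 1: 6p + 7(1−p) = −p + 7; against 2: 11p + 3(1−p) = 8p + 3.
Setting these equal: −p + 7 = 8p + 3 ⇒ −9p = -4 ⇒ p = 4/9, and the value is (-1)·(4/9) + 7 = 59/9.
For Player 2: with q = P(1), equating Top's and Bottom's payoffs gives −5q + 11 = 4q + 3 ⇒ q = 8/9.

1/9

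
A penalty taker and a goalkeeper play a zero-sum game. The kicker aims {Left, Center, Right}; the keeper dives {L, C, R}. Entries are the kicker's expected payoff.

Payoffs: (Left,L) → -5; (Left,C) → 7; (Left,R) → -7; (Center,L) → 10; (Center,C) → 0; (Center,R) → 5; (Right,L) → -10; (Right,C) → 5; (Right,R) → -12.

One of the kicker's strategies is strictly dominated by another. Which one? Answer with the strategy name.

Right

Left gives a strictly higher payoff than Right against every column: -5 > -10, 7 > 5, -7 > -12.
So Right is strictly dominated and the kicker never plays it.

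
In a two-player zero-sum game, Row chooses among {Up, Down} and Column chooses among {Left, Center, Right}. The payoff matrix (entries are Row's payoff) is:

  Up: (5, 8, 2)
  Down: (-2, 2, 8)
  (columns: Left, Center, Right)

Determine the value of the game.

Row minima: Up → 2, Down → -2; maximin = 2.
Column maxima: Left → 5, Center → 8, Right → 8; minimax = 5.
2 ≠ 5, so there is no saddle point; optimal play is mixed.
Center is strictly dominated by Left (it gives Row strictly more in every row), so Column never plays it.
On the remaining 2×2 (Up, Down vs Left, Right):
Let Row play Up with probability p. Expected payoff against Left: 5p + (-2)(1−p) = 7p − 2; against Right: 2p + 8(1−p) = −6p + 8.
Setting these equal: 7p − 2 = −6p + 8 ⇒ 13p = 10 ⇒ p = 10/13, and the value is (7)·(10/13) − 2 = 44/13.
For Column: with q = P(Left), equating Up's and Down's payoffs gives 3q + 2 = −10q + 8 ⇒ q = 6/13.

44/13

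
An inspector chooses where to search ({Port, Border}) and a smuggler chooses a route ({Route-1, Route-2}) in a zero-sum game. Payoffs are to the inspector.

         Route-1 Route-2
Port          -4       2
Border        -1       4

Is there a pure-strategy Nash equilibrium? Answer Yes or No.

Yes

Row minima: Port → -4, Border → -1; maximin = -1.
Column maxima: Route-1 → -1, Route-2 → 4; minimax = -1.
maximin = minimax = -1, so a saddle point exists.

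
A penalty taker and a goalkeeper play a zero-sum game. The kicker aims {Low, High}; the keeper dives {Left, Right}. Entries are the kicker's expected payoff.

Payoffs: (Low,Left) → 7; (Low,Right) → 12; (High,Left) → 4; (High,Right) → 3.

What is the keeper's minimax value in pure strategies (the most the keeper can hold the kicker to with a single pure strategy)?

Column maxima: Left → 7, Right → 12.
The smallest of these is 7.

7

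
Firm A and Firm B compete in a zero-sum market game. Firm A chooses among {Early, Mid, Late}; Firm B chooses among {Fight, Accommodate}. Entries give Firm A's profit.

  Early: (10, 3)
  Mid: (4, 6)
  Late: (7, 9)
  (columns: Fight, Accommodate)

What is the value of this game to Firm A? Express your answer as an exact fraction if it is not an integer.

Row minima: Early → 3, Mid → 4, Late → 7; maximin = 7.
Column maxima: Fight → 10, Accommodate → 9; minimax = 9.
7 ≠ 9, so there is no saddle point; optimal play is mixed.
Mid is strictly dominated by Late, so Firm A never plays it.
On the remaining 2×2 (Early, Late vs Fight, Accommodate):
Let Firm A play Early with probability p. Expected payoff against Fight: 10p + 7(1−p) = 3p + 7; against Accommodate: 3p + 9(1−p) = −6p + 9.
Setting these equal: 3p + 7 = −6p + 9 ⇒ 9p = 2 ⇒ p = 2/9, and the value is (3)·(2/9) + 7 = 23/3.
For Firm B: with q = P(Fight), equating Early's and Late's payoffs gives 7q + 3 = −2q + 9 ⇒ q = 2/3.

23/3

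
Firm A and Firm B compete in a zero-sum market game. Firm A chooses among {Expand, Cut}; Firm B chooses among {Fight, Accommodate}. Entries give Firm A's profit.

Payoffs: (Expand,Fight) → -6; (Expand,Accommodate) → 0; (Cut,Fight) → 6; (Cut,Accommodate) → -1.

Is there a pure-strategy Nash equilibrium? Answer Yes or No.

No

Row minima: Expand → -6, Cut → -1; maximin = -1.
Column maxima: Fight → 6, Accommodate → 0; minimax = 0.
-1 ≠ 0, so no pure-strategy equilibrium exists.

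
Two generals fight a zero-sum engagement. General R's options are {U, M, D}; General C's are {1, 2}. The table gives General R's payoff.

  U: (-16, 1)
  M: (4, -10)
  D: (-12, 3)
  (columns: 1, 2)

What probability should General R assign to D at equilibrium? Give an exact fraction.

Row minima: U → -16, M → -10, D → -12; maximin = -10.
Column maxima: 1 → 4, 2 → 3; minimax = 3.
-10 ≠ 3, so there is no saddle point; optimal play is mixed.
U is strictly dominated by D, so General R never plays it.
On the remaining 2×2 (M, D vs 1, 2):
Let General R play M with probability p. Expected payoff against 1: 4p + (-12)(1−p) = 16p − 12; against 2: (-10)p + 3(1−p) = −13p + 3.
Setting these equal: 16p − 12 = −13p + 3 ⇒ 29p = 15 ⇒ p = 15/29, and the value is (16)·(15/29) − 12 = -108/29.
For General C: with q = P(1), equating M's and D's payoffs gives 14q − 10 = −15q + 3 ⇒ q = 13/29.

14/29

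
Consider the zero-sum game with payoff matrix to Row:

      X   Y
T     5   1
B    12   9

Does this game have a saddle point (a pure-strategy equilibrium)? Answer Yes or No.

Yes

Row minima: T → 1, B → 9; maximin = 9.
Column maxima: X → 12, Y → 9; minimax = 9.
maximin = minimax = 9, so a saddle point exists.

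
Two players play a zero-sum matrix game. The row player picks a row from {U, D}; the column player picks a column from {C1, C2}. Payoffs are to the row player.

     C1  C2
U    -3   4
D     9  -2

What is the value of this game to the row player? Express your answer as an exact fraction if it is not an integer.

Row minima: U → -3, D → -2; maximin = -2.
Column maxima: C1 → 9, C2 → 4; minimax = 4.
-2 ≠ 4, so there is no saddle point; optimal play is mixed.
Let the row player play U with probability p. Expected payoff against C1: (-3)p + 9(1−p) = −12p + 9; against C2: 4p + (-2)(1−p) = 6p − 2.
Setting these equal: −12p + 9 = 6p − 2 ⇒ −18p = -11 ⇒ p = 11/18, and the value is (-12)·(11/18) + 9 = 5/3.
For the column player: with q = P(C1), equating U's and D's payoffs gives −7q + 4 = 11q − 2 ⇒ q = 1/3.

5/3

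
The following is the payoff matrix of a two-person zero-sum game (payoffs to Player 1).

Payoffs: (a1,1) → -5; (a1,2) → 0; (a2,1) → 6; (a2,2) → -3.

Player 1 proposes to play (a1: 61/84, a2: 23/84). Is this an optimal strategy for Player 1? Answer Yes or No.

Against 1 this mix gives (61/84)·(-5) + (23/84)·6 = -167/84.
Against 2 this mix gives (61/84)·0 + (23/84)·(-3) = -23/28.
Player 2 will play 1, holding Player 1 to -167/84. Shifting weight toward the row that does better against 1 would raise this floor (the equalizing mix achieves -15/14 against both 1 and 2), so the proposed strategy is not optimal.

No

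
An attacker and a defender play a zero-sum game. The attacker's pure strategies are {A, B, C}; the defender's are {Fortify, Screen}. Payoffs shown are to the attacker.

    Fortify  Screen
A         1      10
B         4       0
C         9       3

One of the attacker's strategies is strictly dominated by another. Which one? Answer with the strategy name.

C gives a strictly higher payoff than B against every column: 9 > 4, 3 > 0.
So B is strictly dominated and the attacker never plays it.

B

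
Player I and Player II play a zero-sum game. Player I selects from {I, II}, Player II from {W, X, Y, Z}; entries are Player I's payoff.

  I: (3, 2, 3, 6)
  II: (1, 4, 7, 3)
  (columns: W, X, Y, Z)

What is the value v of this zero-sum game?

Row minima: I → 2, II → 1; maximin = 2.
Column maxima: W → 3, X → 4, Y → 7, Z → 6; minimax = 3.
2 ≠ 3, so there is no saddle point; optimal play is mixed.
Y is strictly dominated by X (it gives Player I strictly more in every row), so Player II never plays it.
Z is strictly dominated by W (it gives Player I strictly more in every row), so Player II never plays it.
On the remaining 2×2 (I, II vs W, X):
Let Player I play I with probability p. Expected payoff against W: 3p + 1(1−p) = 2p + 1; against X: 2p + 4(1−p) = −2p + 4.
Setting these equal: 2p + 1 = −2p + 4 ⇒ 4p = 3 ⇒ p = 3/4, and the value is (2)·(3/4) + 1 = 5/2.
For Player II: with q = P(W), equating I's and II's payoffs gives q + 2 = −3q + 4 ⇒ q = 1/2.

5/2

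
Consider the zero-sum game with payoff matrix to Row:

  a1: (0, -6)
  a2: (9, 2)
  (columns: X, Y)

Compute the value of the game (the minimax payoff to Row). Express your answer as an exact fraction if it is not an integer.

2

Row minima: a1 → -6, a2 → 2; maximin = 2.
Column maxima: X → 9, Y → 2; minimax = 2.
Since maximin = minimax = 2, there is a saddle point and the value is 2.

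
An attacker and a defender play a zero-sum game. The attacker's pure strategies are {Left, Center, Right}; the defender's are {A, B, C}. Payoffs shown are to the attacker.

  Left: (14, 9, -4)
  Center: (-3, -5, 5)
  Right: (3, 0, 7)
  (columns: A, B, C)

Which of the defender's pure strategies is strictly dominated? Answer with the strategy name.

B holds the attacker's payoff strictly below A in every row: 9 < 14, -5 < -3, 0 < 3.
So A is strictly dominated for the defender.

A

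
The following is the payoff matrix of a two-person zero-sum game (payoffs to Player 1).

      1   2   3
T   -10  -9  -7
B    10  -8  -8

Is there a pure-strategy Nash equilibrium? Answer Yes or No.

Yes

Row minima: T → -10, B → -8; maximin = -8.
Column maxima: 1 → 10, 2 → -8, 3 → -7; minimax = -8.
maximin = minimax = -8, so a saddle point exists.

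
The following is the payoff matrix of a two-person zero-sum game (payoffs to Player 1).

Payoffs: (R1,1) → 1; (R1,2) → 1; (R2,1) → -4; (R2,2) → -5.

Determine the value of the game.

Row minima: R1 → 1, R2 → -5; maximin = 1.
Column maxima: 1 → 1, 2 → 1; minimax = 1.
Since maximin = minimax = 1, there is a saddle point and the value is 1.

1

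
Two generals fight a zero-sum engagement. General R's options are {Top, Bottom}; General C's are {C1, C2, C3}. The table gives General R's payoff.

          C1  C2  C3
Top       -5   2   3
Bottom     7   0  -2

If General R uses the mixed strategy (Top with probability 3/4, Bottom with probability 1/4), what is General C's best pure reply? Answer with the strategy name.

If General C plays C1, General R's expected payoff is (3/4)·(-5) + (1/4)·7 = -2.
If General C plays C2, General R's expected payoff is (3/4)·2 + (1/4)·0 = 3/2.
If General C plays C3, General R's expected payoff is (3/4)·3 + (1/4)·(-2) = 7/4.
General C minimizes General R's payoff; the smallest is -2, so the best response is C1.

C1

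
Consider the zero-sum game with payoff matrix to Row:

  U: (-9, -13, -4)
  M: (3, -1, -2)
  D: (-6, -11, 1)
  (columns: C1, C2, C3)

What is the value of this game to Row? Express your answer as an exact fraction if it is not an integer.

-23/13

Row minima: U → -13, M → -2, D → -11; maximin = -2.
Column maxima: C1 → 3, C2 → -1, C3 → 1; minimax = -1.
-2 ≠ -1, so there is no saddle point; optimal play is mixed.
U is strictly dominated by M, so Row never plays it.
C1 is strictly dominated by C2 (it gives Row strictly more in every row), so Column never plays it.
On the remaining 2×2 (M, D vs C2, C3):
Let Row play M with probability p. Expected payoff against C2: (-1)p + (-11)(1−p) = 10p − 11; against C3: (-2)p + 1(1−p) = −3p + 1.
Setting these equal: 10p − 11 = −3p + 1 ⇒ 13p = 12 ⇒ p = 12/13, and the value is (10)·(12/13) − 11 = -23/13.
For Column: with q = P(C2), equating M's and D's payoffs gives q − 2 = −12q + 1 ⇒ q = 3/13.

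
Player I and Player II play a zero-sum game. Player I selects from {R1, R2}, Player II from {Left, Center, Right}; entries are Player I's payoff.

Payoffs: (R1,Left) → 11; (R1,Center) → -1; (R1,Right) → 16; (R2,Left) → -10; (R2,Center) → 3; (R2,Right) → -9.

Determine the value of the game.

Row minima: R1 → -1, R2 → -10; maximin = -1.
Column maxima: Left → 11, Center → 3, Right → 16; minimax = 3.
-1 ≠ 3, so there is no saddle point; optimal play is mixed.
Right is strictly dominated by Left (it gives Player I strictly more in every row), so Player II never plays it.
On the remaining 2×2 (R1, R2 vs Left, Center):
Let Player I play R1 with probability p. Expected payoff against Left: 11p + (-10)(1−p) = 21p − 10; against Center: (-1)p + 3(1−p) = −4p + 3.
Setting these equal: 21p − 10 = −4p + 3 ⇒ 25p = 13 ⇒ p = 13/25, and the value is (21)·(13/25) − 10 = 23/25.
For Player II: with q = P(Left), equating R1's and R2's payoffs gives 12q − 1 = −13q + 3 ⇒ q = 4/25.

23/25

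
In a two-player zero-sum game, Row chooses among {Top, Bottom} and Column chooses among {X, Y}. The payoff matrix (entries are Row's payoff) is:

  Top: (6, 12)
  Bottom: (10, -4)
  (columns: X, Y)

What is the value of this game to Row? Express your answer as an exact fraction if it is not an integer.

36/5

Row minima: Top → 6, Bottom → -4; maximin = 6.
Column maxima: X → 10, Y → 12; minimax = 10.
6 ≠ 10, so there is no saddle point; optimal play is mixed.
Let Row play Top with probability p. Expected payoff against X: 6p + 10(1−p) = −4p + 10; against Y: 12p + (-4)(1−p) = 16p − 4.
Setting these equal: −4p + 10 = 16p − 4 ⇒ −20p = -14 ⇒ p = 7/10, and the value is (-4)·(7/10) + 10 = 36/5.
For Column: with q = P(X), equating Top's and Bottom's payoffs gives −6q + 12 = 14q − 4 ⇒ q = 4/5.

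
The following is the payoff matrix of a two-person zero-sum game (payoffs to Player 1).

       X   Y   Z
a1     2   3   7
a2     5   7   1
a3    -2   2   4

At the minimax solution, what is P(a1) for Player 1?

Row minima: a1 → 2, a2 → 1, a3 → -2; maximin = 2.
Column maxima: X → 5, Y → 7, Z → 7; minimax = 5.
2 ≠ 5, so there is no saddle point; optimal play is mixed.
a3 is strictly dominated by a1, so Player 1 never plays it.
Y is strictly dominated by X (it gives Player 1 strictly more in every row), so Player 2 never plays it.
On the remaining 2×2 (a1, a2 vs X, Z):
Let Player 1 play a1 with probability p. Expected payoff against X: 2p + 5(1−p) = −3p + 5; against Z: 7p + 1(1−p) = 6p + 1.
Setting these equal: −3p + 5 = 6p + 1 ⇒ −9p = -4 ⇒ p = 4/9, and the value is (-3)·(4/9) + 5 = 11/3.
For Player 2: with q = P(X), equating a1's and a2's payoffs gives −5q + 7 = 4q + 1 ⇒ q = 2/3.

4/9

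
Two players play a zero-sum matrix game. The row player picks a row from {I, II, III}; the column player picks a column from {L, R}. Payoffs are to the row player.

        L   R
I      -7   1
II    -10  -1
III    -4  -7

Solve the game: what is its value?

-53/11

Row minima: I → -7, II → -10, III → -7; maximin = -7.
Column maxima: L → -4, R → 1; minimax = -4.
-7 ≠ -4, so there is no saddle point; optimal play is mixed.
II is strictly dominated by I, so the row player never plays it.
On the remaining 2×2 (I, III vs L, R):
Let the row player play I with probability p. Expected payoff against L: (-7)p + (-4)(1−p) = −3p − 4; against R: 1p + (-7)(1−p) = 8p − 7.
Setting these equal: −3p − 4 = 8p − 7 ⇒ −11p = -3 ⇒ p = 3/11, and the value is (-3)·(3/11) − 4 = -53/11.
For the column player: with q = P(L), equating I's and III's payoffs gives −8q + 1 = 3q − 7 ⇒ q = 8/11.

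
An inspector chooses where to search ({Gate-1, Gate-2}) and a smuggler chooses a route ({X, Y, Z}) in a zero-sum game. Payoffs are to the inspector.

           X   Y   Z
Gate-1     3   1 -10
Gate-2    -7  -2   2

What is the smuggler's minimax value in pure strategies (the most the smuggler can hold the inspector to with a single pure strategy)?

Column maxima: X → 3, Y → 1, Z → 2.
The smallest of these is 1.

1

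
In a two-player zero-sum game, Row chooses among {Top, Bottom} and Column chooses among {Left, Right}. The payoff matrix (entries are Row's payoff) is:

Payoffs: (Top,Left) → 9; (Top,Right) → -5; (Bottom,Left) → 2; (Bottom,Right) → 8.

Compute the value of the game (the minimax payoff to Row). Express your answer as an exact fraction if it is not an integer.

Row minima: Top → -5, Bottom → 2; maximin = 2.
Column maxima: Left → 9, Right → 8; minimax = 8.
2 ≠ 8, so there is no saddle point; optimal play is mixed.
Let Row play Top with probability p. Expected payoff against Left: 9p + 2(1−p) = 7p + 2; against Right: (-5)p + 8(1−p) = −13p + 8.
Setting these equal: 7p + 2 = −13p + 8 ⇒ 20p = 6 ⇒ p = 3/10, and the value is (7)·(3/10) + 2 = 41/10.
For Column: with q = P(Left), equating Top's and Bottom's payoffs gives 14q − 5 = −6q + 8 ⇒ q = 13/20.

41/10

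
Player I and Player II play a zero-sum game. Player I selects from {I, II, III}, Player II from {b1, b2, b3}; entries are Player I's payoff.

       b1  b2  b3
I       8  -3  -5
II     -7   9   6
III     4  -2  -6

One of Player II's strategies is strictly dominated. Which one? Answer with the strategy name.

b2

b3 holds Player I's payoff strictly below b2 in every row: -5 < -3, 6 < 9, -6 < -2.
So b2 is strictly dominated for Player II.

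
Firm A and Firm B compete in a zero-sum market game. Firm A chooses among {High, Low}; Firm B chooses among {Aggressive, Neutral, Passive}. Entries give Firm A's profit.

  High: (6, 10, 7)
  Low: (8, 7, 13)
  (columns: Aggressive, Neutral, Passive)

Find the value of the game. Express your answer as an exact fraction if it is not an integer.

38/5

Row minima: High → 6, Low → 7; maximin = 7.
Column maxima: Aggressive → 8, Neutral → 10, Passive → 13; minimax = 8.
7 ≠ 8, so there is no saddle point; optimal play is mixed.
Passive is strictly dominated by Aggressive (it gives Firm A strictly more in every row), so Firm B never plays it.
On the remaining 2×2 (High, Low vs Aggressive, Neutral):
Let Firm A play High with probability p. Expected payoff against Aggressive: 6p + 8(1−p) = −2p + 8; against Neutral: 10p + 7(1−p) = 3p + 7.
Setting these equal: −2p + 8 = 3p + 7 ⇒ −5p = -1 ⇒ p = 1/5, and the value is (-2)·(1/5) + 8 = 38/5.
For Firm B: with q = P(Aggressive), equating High's and Low's payoffs gives −4q + 10 = q + 7 ⇒ q = 3/5.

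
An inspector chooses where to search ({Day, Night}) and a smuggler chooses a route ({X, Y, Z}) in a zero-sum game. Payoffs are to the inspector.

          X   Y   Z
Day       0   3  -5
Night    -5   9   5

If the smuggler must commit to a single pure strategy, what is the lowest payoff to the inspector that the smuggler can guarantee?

Column maxima: X → 0, Y → 9, Z → 5.
The smallest of these is 0.

0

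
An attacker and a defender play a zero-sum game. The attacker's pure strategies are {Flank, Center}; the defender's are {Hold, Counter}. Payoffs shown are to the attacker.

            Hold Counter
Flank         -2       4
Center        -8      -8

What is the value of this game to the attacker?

-2

Row minima: Flank → -2, Center → -8; maximin = -2.
Column maxima: Hold → -2, Counter → 4; minimax = -2.
Since maximin = minimax = -2, there is a saddle point and the value is -2.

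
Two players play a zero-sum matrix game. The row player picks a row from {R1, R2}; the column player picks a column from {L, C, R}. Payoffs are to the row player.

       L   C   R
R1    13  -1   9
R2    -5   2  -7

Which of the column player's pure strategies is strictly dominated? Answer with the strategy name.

R holds the row player's payoff strictly below L in every row: 9 < 13, -7 < -5.
So L is strictly dominated for the column player.

L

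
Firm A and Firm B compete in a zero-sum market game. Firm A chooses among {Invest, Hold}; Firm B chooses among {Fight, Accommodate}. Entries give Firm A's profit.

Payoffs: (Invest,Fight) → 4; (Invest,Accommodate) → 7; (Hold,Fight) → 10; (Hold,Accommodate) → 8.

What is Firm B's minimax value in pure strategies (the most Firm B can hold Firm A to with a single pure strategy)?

8

Column maxima: Fight → 10, Accommodate → 8.
The smallest of these is 8.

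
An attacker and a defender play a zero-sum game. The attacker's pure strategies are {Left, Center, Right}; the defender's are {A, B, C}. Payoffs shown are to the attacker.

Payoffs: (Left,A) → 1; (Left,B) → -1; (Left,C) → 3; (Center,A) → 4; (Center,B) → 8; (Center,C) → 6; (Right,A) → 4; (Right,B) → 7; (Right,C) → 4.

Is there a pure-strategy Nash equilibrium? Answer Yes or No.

Yes

Row minima: Left → -1, Center → 4, Right → 4; maximin = 4.
Column maxima: A → 4, B → 8, C → 6; minimax = 4.
maximin = minimax = 4, so a saddle point exists.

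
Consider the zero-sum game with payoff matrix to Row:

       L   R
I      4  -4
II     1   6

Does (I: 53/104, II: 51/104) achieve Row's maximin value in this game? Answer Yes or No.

Against L this mix gives (53/104)·4 + (51/104)·1 = 263/104.
Against R this mix gives (53/104)·(-4) + (51/104)·6 = 47/52.
Column will play R, holding Row to 47/52. Shifting weight toward the row that does better against R would raise this floor (the equalizing mix achieves 28/13 against both R and L), so the proposed strategy is not optimal.

No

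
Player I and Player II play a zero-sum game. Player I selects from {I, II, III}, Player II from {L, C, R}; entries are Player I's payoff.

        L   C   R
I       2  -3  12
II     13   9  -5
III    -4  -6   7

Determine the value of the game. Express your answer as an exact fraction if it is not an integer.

Row minima: I → -3, II → -5, III → -6; maximin = -3.
Column maxima: L → 13, C → 9, R → 12; minimax = 9.
-3 ≠ 9, so there is no saddle point; optimal play is mixed.
III is strictly dominated by I, so Player I never plays it.
L is strictly dominated by C (it gives Player I strictly more in every row), so Player II never plays it.
On the remaining 2×2 (I, II vs C, R):
Let Player I play I with probability p. Expected payoff against C: (-3)p + 9(1−p) = −12p + 9; against R: 12p + (-5)(1−p) = 17p − 5.
Setting these equal: −12p + 9 = 17p − 5 ⇒ −29p = -14 ⇒ p = 14/29, and the value is (-12)·(14/29) + 9 = 93/29.
For Player II: with q = P(C), equating I's and II's payoffs gives −15q + 12 = 14q − 5 ⇒ q = 17/29.

93/29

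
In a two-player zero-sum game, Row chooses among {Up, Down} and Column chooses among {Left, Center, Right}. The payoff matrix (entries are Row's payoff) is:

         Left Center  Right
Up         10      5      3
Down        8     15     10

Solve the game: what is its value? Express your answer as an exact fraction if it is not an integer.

Row minima: Up → 3, Down → 8; maximin = 8.
Column maxima: Left → 10, Center → 15, Right → 10; minimax = 10.
8 ≠ 10, so there is no saddle point; optimal play is mixed.
Center is strictly dominated by Right (it gives Row strictly more in every row), so Column never plays it.
On the remaining 2×2 (Up, Down vs Left, Right):
Let Row play Up with probability p. Expected payoff against Left: 10p + 8(1−p) = 2p + 8; against Right: 3p + 10(1−p) = −7p + 10.
Setting these equal: 2p + 8 = −7p + 10 ⇒ 9p = 2 ⇒ p = 2/9, and the value is (2)·(2/9) + 8 = 76/9.
For Column: with q = P(Left), equating Up's and Down's payoffs gives 7q + 3 = −2q + 10 ⇒ q = 7/9.

76/9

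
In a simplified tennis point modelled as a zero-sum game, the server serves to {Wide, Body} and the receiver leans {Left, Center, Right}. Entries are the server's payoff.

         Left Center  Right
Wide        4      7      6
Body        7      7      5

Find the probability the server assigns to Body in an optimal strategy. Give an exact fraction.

1/2

Row minima: Wide → 4, Body → 5; maximin = 5.
Column maxima: Left → 7, Center → 7, Right → 6; minimax = 6.
5 ≠ 6, so there is no saddle point; optimal play is mixed.
Center is strictly dominated by Right (it gives the server strictly more in every row), so the receiver never plays it.
On the remaining 2×2 (Wide, Body vs Left, Right):
Let the server play Wide with probability p. Expected payoff against Left: 4p + 7(1−p) = −3p + 7; against Right: 6p + 5(1−p) = p + 5.
Setting these equal: −3p + 7 = p + 5 ⇒ −4p = -2 ⇒ p = 1/2, and the value is (-3)·(1/2) + 7 = 11/2.
For the receiver: with q = P(Left), equating Wide's and Body's payoffs gives −2q + 6 = 2q + 5 ⇒ q = 1/4.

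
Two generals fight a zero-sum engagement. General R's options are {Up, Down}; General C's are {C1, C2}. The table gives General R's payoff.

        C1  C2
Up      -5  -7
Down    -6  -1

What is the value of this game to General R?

Row minima: Up → -7, Down → -6; maximin = -6.
Column maxima: C1 → -5, C2 → -1; minimax = -5.
-6 ≠ -5, so there is no saddle point; optimal play is mixed.
Let General R play Up with probability p. Expected payoff against C1: (-5)p + (-6)(1−p) = p − 6; against C2: (-7)p + (-1)(1−p) = −6p − 1.
Setting these equal: p − 6 = −6p − 1 ⇒ 7p = 5 ⇒ p = 5/7, and the value is (1)·(5/7) − 6 = -37/7.
For General C: with q = P(C1), equating Up's and Down's payoffs gives 2q − 7 = −5q − 1 ⇒ q = 6/7.

-37/7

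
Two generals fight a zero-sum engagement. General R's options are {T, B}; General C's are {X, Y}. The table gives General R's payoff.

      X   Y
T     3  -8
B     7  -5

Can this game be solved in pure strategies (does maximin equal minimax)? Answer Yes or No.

Row minima: T → -8, B → -5; maximin = -5.
Column maxima: X → 7, Y → -5; minimax = -5.
maximin = minimax = -5, so a saddle point exists.

Yes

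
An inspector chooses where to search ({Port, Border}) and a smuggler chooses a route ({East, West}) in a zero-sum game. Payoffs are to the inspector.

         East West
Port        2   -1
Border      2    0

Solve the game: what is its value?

0

Row minima: Port → -1, Border → 0; maximin = 0.
Column maxima: East → 2, West → 0; minimax = 0.
Since maximin = minimax = 0, there is a saddle point and the value is 0.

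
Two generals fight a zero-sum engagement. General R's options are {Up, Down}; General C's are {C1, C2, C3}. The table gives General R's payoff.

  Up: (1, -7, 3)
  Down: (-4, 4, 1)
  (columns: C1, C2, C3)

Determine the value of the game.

Row minima: Up → -7, Down → -4; maximin = -4.
Column maxima: C1 → 1, C2 → 4, C3 → 3; minimax = 1.
-4 ≠ 1, so there is no saddle point; optimal play is mixed.
C3 is strictly dominated by C1 (it gives General R strictly more in every row), so General C never plays it.
On the remaining 2×2 (Up, Down vs C1, C2):
Let General R play Up with probability p. Expected payoff against C1: 1p + (-4)(1−p) = 5p − 4; against C2: (-7)p + 4(1−p) = −11p + 4.
Setting these equal: 5p − 4 = −11p + 4 ⇒ 16p = 8 ⇒ p = 1/2, and the value is (5)·(1/2) − 4 = -3/2.
For General C: with q = P(C1), equating Up's and Down's payoffs gives 8q − 7 = −8q + 4 ⇒ q = 11/16.

-3/2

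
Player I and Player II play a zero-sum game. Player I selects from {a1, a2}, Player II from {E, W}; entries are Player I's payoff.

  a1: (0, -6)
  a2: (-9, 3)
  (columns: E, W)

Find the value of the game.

Row minima: a1 → -6, a2 → -9; maximin = -6.
Column maxima: E → 0, W → 3; minimax = 0.
-6 ≠ 0, so there is no saddle point; optimal play is mixed.
Let Player I play a1 with probability p. Expected payoff against E: 0p + (-9)(1−p) = 9p − 9; against W: (-6)p + 3(1−p) = −9p + 3.
Setting these equal: 9p − 9 = −9p + 3 ⇒ 18p = 12 ⇒ p = 2/3, and the value is (9)·(2/3) − 9 = -3.
For Player II: with q = P(E), equating a1's and a2's payoffs gives 6q − 6 = −12q + 3 ⇒ q = 1/2.

-3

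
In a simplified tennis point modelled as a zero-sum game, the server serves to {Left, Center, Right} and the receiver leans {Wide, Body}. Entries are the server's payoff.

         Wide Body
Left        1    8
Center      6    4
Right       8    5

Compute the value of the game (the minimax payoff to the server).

59/10

Row minima: Left → 1, Center → 4, Right → 5; maximin = 5.
Column maxima: Wide → 8, Body → 8; minimax = 8.
5 ≠ 8, so there is no saddle point; optimal play is mixed.
Center is strictly dominated by Right, so the server never plays it.
On the remaining 2×2 (Left, Right vs Wide, Body):
Let the server play Left with probability p. Expected payoff against Wide: 1p + 8(1−p) = −7p + 8; against Body: 8p + 5(1−p) = 3p + 5.
Setting these equal: −7p + 8 = 3p + 5 ⇒ −10p = -3 ⇒ p = 3/10, and the value is (-7)·(3/10) + 8 = 59/10.
For the receiver: with q = P(Wide), equating Left's and Right's payoffs gives −7q + 8 = 3q + 5 ⇒ q = 3/10.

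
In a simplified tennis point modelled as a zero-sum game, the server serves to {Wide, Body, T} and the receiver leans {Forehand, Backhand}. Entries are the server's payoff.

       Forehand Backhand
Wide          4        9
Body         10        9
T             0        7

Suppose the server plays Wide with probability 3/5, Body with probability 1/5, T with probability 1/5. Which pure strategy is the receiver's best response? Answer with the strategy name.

If the receiver plays Forehand, the server's expected payoff is (3/5)·4 + (1/5)·10 + (1/5)·0 = 22/5.
If the receiver plays Backhand, the server's expected payoff is (3/5)·9 + (1/5)·9 + (1/5)·7 = 43/5.
The receiver minimizes the server's payoff; the smallest is 22/5, so the best response is Forehand.

Forehand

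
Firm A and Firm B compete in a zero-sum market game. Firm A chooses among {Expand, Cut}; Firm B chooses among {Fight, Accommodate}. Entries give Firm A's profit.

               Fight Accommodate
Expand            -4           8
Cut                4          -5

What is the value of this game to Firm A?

Row minima: Expand → -4, Cut → -5; maximin = -4.
Column maxima: Fight → 4, Accommodate → 8; minimax = 4.
-4 ≠ 4, so there is no saddle point; optimal play is mixed.
Let Firm A play Expand with probability p. Expected payoff against Fight: (-4)p + 4(1−p) = −8p + 4; against Accommodate: 8p + (-5)(1−p) = 13p − 5.
Setting these equal: −8p + 4 = 13p − 5 ⇒ −21p = -9 ⇒ p = 3/7, and the value is (-8)·(3/7) + 4 = 4/7.
For Firm B: with q = P(Fight), equating Expand's and Cut's payoffs gives −12q + 8 = 9q − 5 ⇒ q = 13/21.

4/7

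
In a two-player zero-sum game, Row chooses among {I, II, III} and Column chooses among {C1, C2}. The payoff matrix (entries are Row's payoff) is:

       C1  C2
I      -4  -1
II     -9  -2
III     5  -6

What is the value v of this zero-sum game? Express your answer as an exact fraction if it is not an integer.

-29/14

Row minima: I → -4, II → -9, III → -6; maximin = -4.
Column maxima: C1 → 5, C2 → -1; minimax = -1.
-4 ≠ -1, so there is no saddle point; optimal play is mixed.
II is strictly dominated by I, so Row never plays it.
On the remaining 2×2 (I, III vs C1, C2):
Let Row play I with probability p. Expected payoff against C1: (-4)p + 5(1−p) = −9p + 5; against C2: (-1)p + (-6)(1−p) = 5p − 6.
Setting these equal: −9p + 5 = 5p − 6 ⇒ −14p = -11 ⇒ p = 11/14, and the value is (-9)·(11/14) + 5 = -29/14.
For Column: with q = P(C1), equating I's and III's payoffs gives −3q − 1 = 11q − 6 ⇒ q = 5/14.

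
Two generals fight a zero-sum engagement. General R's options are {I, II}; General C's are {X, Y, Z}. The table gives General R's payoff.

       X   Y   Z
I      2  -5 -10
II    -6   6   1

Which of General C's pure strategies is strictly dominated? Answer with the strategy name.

Z holds General R's payoff strictly below Y in every row: -10 < -5, 1 < 6.
So Y is strictly dominated for General C.

Y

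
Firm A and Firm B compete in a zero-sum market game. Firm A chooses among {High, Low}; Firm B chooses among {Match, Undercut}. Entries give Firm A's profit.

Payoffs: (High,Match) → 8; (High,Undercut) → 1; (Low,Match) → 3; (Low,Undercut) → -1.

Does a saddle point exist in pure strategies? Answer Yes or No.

Row minima: High → 1, Low → -1; maximin = 1.
Column maxima: Match → 8, Undercut → 1; minimax = 1.
maximin = minimax = 1, so a saddle point exists.

Yes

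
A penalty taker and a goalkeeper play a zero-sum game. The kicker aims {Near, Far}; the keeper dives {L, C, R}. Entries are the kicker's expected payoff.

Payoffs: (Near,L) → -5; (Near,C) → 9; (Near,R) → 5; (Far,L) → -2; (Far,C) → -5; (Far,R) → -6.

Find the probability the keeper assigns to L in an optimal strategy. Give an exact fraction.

Row minima: Near → -5, Far → -6; maximin = -5.
Column maxima: L → -2, C → 9, R → 5; minimax = -2.
-5 ≠ -2, so there is no saddle point; optimal play is mixed.
C is strictly dominated by R (it gives the kicker strictly more in every row), so the keeper never plays it.
On the remaining 2×2 (Near, Far vs L, R):
Let the kicker play Near with probability p. Expected payoff against L: (-5)p + (-2)(1−p) = −3p − 2; against R: 5p + (-6)(1−p) = 11p − 6.
Setting these equal: −3p − 2 = 11p − 6 ⇒ −14p = -4 ⇒ p = 2/7, and the value is (-3)·(2/7) − 2 = -20/7.
For the keeper: with q = P(L), equating Near's and Far's payoffs gives −10q + 5 = 4q − 6 ⇒ q = 11/14.

11/14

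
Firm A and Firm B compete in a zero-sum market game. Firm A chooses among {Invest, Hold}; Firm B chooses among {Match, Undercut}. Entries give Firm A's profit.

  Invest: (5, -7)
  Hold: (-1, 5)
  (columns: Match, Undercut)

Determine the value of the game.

1

Row minima: Invest → -7, Hold → -1; maximin = -1.
Column maxima: Match → 5, Undercut → 5; minimax = 5.
-1 ≠ 5, so there is no saddle point; optimal play is mixed.
Let Firm A play Invest with probability p. Expected payoff against Match: 5p + (-1)(1−p) = 6p − 1; against Undercut: (-7)p + 5(1−p) = −12p + 5.
Setting these equal: 6p − 1 = −12p + 5 ⇒ 18p = 6 ⇒ p = 1/3, and the value is (6)·(1/3) − 1 = 1.
For Firm B: with q = P(Match), equating Invest's and Hold's payoffs gives 12q − 7 = −6q + 5 ⇒ q = 2/3.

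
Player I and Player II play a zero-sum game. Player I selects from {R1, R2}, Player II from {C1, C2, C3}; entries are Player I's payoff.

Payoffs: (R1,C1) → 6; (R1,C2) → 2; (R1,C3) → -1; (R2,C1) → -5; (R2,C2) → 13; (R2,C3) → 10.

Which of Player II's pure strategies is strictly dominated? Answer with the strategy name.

C2

C3 holds Player I's payoff strictly below C2 in every row: -1 < 2, 10 < 13.
So C2 is strictly dominated for Player II.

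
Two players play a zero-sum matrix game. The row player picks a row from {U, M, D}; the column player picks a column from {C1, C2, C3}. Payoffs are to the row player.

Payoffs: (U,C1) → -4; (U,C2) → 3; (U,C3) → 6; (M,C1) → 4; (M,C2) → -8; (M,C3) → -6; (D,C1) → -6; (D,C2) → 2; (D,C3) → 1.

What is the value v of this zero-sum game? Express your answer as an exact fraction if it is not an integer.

-20/19

Row minima: U → -4, M → -8, D → -6; maximin = -4.
Column maxima: C1 → 4, C2 → 3, C3 → 6; minimax = 3.
-4 ≠ 3, so there is no saddle point; optimal play is mixed.
D is strictly dominated by U, so the row player never plays it.
With D eliminated, C3 is strictly dominated by C2 (it gives the row player strictly more in every remaining row), so the column player never plays it.
On the remaining 2×2 (U, M vs C1, C2):
Let the row player play U with probability p. Expected payoff against C1: (-4)p + 4(1−p) = −8p + 4; against C2: 3p + (-8)(1−p) = 11p − 8.
Setting these equal: −8p + 4 = 11p − 8 ⇒ −19p = -12 ⇒ p = 12/19, and the value is (-8)·(12/19) + 4 = -20/19.
For the column player: with q = P(C1), equating U's and M's payoffs gives −7q + 3 = 12q − 8 ⇒ q = 11/19.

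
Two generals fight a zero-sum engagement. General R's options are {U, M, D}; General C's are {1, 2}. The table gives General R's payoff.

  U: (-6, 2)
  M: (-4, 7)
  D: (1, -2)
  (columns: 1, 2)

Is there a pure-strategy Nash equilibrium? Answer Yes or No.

No

Row minima: U → -6, M → -4, D → -2; maximin = -2.
Column maxima: 1 → 1, 2 → 7; minimax = 1.
-2 ≠ 1, so no pure-strategy equilibrium exists.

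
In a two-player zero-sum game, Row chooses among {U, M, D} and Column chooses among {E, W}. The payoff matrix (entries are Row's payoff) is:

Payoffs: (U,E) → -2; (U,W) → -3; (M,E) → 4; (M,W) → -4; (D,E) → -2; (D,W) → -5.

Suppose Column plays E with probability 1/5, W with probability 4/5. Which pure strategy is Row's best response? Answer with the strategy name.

Expected payoff of U: (1/5)·(-2) + (4/5)·(-3) = -14/5.
Expected payoff of M: (1/5)·4 + (4/5)·(-4) = -12/5.
Expected payoff of D: (1/5)·(-2) + (4/5)·(-5) = -22/5.
The largest is -12/5, so Row's best response is M.

M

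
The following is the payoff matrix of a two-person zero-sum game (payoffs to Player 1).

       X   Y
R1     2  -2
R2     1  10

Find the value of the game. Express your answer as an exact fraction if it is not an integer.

22/13

Row minima: R1 → -2, R2 → 1; maximin = 1.
Column maxima: X → 2, Y → 10; minimax = 2.
1 ≠ 2, so there is no saddle point; optimal play is mixed.
Let Player 1 play R1 with probability p. Expected payoff against X: 2p + 1(1−p) = p + 1; against Y: (-2)p + 10(1−p) = −12p + 10.
Setting these equal: p + 1 = −12p + 10 ⇒ 13p = 9 ⇒ p = 9/13, and the value is (1)·(9/13) + 1 = 22/13.
For Player 2: with q = P(X), equating R1's and R2's payoffs gives 4q − 2 = −9q + 10 ⇒ q = 12/13.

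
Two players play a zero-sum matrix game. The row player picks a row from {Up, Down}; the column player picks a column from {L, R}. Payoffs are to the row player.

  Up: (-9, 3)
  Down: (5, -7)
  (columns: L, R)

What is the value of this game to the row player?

-2

Row minima: Up → -9, Down → -7; maximin = -7.
Column maxima: L → 5, R → 3; minimax = 3.
-7 ≠ 3, so there is no saddle point; optimal play is mixed.
Let the row player play Up with probability p. Expected payoff against L: (-9)p + 5(1−p) = −14p + 5; against R: 3p + (-7)(1−p) = 10p − 7.
Setting these equal: −14p + 5 = 10p − 7 ⇒ −24p = -12 ⇒ p = 1/2, and the value is (-14)·(1/2) + 5 = -2.
For the column player: with q = P(L), equating Up's and Down's payoffs gives −12q + 3 = 12q − 7 ⇒ q = 5/12.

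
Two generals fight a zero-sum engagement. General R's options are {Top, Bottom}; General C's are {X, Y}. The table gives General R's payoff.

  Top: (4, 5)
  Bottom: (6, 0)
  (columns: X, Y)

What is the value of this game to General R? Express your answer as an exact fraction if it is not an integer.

Row minima: Top → 4, Bottom → 0; maximin = 4.
Column maxima: X → 6, Y → 5; minimax = 5.
4 ≠ 5, so there is no saddle point; optimal play is mixed.
Let General R play Top with probability p. Expected payoff against X: 4p + 6(1−p) = −2p + 6; against Y: 5p + 0(1−p) = 5p.
Setting these equal: −2p + 6 = 5p ⇒ −7p = -6 ⇒ p = 6/7, and the value is (-2)·(6/7) + 6 = 30/7.
For General C: with q = P(X), equating Top's and Bottom's payoffs gives −q + 5 = 6q ⇒ q = 5/7.

30/7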